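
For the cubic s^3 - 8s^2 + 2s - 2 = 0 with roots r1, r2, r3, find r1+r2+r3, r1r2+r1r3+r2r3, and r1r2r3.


Monic cubic s^3+bs^2+cs+d=0: sum=-b, pairwise sum=c, product=-d.
b=-8, c=2, d=-2
r1+r2+r3 = 8
r1r2+r1r3+r2r3 = 2
r1r2r3 = 2


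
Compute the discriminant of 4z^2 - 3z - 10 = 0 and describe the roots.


D = b^2 - 4ac = (-3)^2 - 4(4)(-10) = 9 + 160 = 169
Since D > 0: two distinct rational roots


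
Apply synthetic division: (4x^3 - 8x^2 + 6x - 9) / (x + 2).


Synthetic division with c = -2. Coefficients: 4, -8, 6, -9
Bring down 4.
  4 * -2 = -8; -8 - 8 = -16
  -16 * -2 = 32; 32 + 6 = 38
  38 * -2 = -76; -76 - 9 = -85
Quotient: 4x^2 - 16x + 38, Remainder: -85


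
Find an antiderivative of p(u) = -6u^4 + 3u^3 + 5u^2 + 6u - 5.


Reverse power rule on each term:
  ∫ -6u^4 du = -(6/5)u^5
  ∫ 3u^3 du = (3/4)u^4
  ∫ 5u^2 du = (5/3)u^3
  ∫ 6u du = 3u^2
  ∫ -5 du = -5u
F(u) = -(6/5)u^5 + (3/4)u^4 + (5/3)u^3 + 3u^2 - 5u + C


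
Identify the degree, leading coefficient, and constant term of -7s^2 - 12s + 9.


Highest power of s is 2, with coefficient -7. Constant term is 9.
Degree = 2, leading coefficient = -7, constant term = 9


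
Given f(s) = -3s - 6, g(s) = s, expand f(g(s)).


Substitute g(s) into f:
f(g(s)) = -3*(s) + (-6)
Expand and combine: -3s - 6


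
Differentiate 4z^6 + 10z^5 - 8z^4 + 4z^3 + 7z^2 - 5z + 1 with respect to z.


Apply the power rule term by term:
  d/dz(4z^6) = 24z^5
  d/dz(10z^5) = 50z^4
  d/dz(-8z^4) = -32z^3
  d/dz(4z^3) = 12z^2
  d/dz(7z^2) = 14z
  d/dz(-5z) = -5
  d/dz(1) = 0
p'(z) = 24z^5 + 50z^4 - 32z^3 + 12z^2 + 14z - 5


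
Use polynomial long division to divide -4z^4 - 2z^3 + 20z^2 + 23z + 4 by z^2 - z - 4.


(-4z^4 - 2z^3 + 20z^2 + 23z + 4) / (z^2 - z - 4)
Step 1: -4z^2 * (z^2 - z - 4) = -4z^4 + 4z^3 + 16z^2; subtract.
Step 2: -6z * (z^2 - z - 4) = -6z^3 + 6z^2 + 24z; subtract.
Step 3: -2 * (z^2 - z - 4) = -2z^2 + 2z + 8; subtract.
Quotient: -4z^2 - 6z - 2, Remainder: -3z - 4


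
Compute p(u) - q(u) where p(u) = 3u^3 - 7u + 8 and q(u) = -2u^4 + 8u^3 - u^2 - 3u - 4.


Distribute the minus sign:
  (3u^3 - 7u + 8)
- (-2u^4 + 8u^3 - u^2 - 3u - 4)
Negate second polynomial: 2u^4 - 8u^3 + u^2 + 3u + 4
Add: 2u^4 - 5u^3 + u^2 - 4u + 12


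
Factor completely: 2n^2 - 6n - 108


Roots satisfy r1 + r2 = -b/a = 3 and r1*r2 = c/a = -54.
So r1 = 9, r2 = -6.
2n^2 - 6n - 108 = 2(n - r1)(n - r2) = 2(n - 9)(n + 6)


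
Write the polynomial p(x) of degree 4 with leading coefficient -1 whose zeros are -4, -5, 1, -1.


p(x) = -(x + 4)(x + 5)(x - 1)(x + 1)
Expand: -x^4 - 9x^3 - 19x^2 + 9x + 20


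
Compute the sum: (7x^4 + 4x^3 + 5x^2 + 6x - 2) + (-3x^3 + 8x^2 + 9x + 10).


Align terms by degree and add:
  7x^4 + 4x^3 + 5x^2 + 6x - 2
  -3x^3 + 8x^2 + 9x + 10
= 7x^4 + x^3 + 13x^2 + 15x + 8


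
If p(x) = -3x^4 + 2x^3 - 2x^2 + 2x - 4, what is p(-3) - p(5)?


p(-3) = -325
p(5) = -1669
p(-3) - p(5) = -325 + 1669 = 1344


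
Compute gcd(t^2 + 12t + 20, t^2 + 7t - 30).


Factor each:
  t^2 + 12t + 20 = (t + 10)(t + 2)
  t^2 + 7t - 30 = (t + 10)(t - 3)
Common monic factor: t + 10


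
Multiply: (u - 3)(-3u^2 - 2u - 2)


Distribute each term of the first polynomial:
  (u)(-3u^2 - 2u - 2) = -3u^3 - 2u^2 - 2u
  (-3)(-3u^2 - 2u - 2) = 9u^2 + 6u + 6
Sum: -3u^3 + 7u^2 + 4u + 6


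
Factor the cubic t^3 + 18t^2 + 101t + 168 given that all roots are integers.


Try integer roots (divisors of 168). t=-7: p(-7)=0.
Divide out (t + 7): quotient is t^2 + 11t + 24.
Factor the quadratic: (t + 8)(t + 3)
Result: (t + 7)(t + 8)(t + 3)


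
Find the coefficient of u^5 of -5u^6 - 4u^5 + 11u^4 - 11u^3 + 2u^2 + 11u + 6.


Read off the coefficient of u^5: -4


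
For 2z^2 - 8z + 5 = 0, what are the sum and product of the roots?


For az^2+bz+c=0: sum = -b/a, product = c/a.
a=2, b=-8, c=5
Sum = -(-8)/2 = 4
Product = (5)/2 = 5/2


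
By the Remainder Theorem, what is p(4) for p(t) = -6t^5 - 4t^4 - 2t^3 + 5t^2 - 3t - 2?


By the Remainder Theorem, the remainder equals p(4):
  -6*(4)^5 = -6144
  -4*(4)^4 = -1024
  -2*(4)^3 = -128
  5*(4)^2 = 80
  -3*(4)^1 = -12
  constant: -2
Sum: -6144 - 1024 - 128 + 80 - 12 - 2 = -7230


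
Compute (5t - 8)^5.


Expand (5t - 8)^5 by repeated multiplication:
  (5t - 8)^2 = 25t^2 - 80t + 64
  (5t - 8)^3 = 125t^3 - 600t^2 + 960t - 512
  (5t - 8)^4 = 625t^4 - 4000t^3 + 9600t^2 - 10240t + 4096
= 3125t^5 - 25000t^4 + 80000t^3 - 128000t^2 + 102400t - 32768


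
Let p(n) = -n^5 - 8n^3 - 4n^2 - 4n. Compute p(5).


Using direct substitution:
  -1 * (5)^5 = -3125
  0 * (5)^4 = 0
  -8 * (5)^3 = -1000
  -4 * (5)^2 = -100
  -4 * (5)^1 = -20
  constant: 0
Sum = -3125 + 0 - 1000 - 100 - 20 + 0 = -4245


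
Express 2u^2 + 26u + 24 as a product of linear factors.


Roots satisfy r1 + r2 = -b/a = -13 and r1*r2 = c/a = 12.
So r1 = -1, r2 = -12.
2u^2 + 26u + 24 = 2(u - r1)(u - r2) = 2(u + 1)(u + 12)


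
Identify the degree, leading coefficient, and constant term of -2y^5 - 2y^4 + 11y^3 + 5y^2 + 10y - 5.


Highest power of y is 5, with coefficient -2. Constant term is -5.
Degree = 5, leading coefficient = -2, constant term = -5


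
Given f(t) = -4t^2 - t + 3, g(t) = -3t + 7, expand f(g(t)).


Substitute g(t) into f:
f(g(t)) = -4*(-3t + 7)^2 + (-1)*(-3t + 7) + 3
(-3t + 7)^2 = 9t^2 - 42t + 49
Expand and combine: -36t^2 + 171t - 200


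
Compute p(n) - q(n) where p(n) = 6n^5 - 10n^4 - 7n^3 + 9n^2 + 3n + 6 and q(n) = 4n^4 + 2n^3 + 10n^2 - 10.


Distribute the minus sign:
  (6n^5 - 10n^4 - 7n^3 + 9n^2 + 3n + 6)
- (4n^4 + 2n^3 + 10n^2 - 10)
Negate second polynomial: -4n^4 - 2n^3 - 10n^2 + 10
Add: 6n^5 - 14n^4 - 9n^3 - n^2 + 3n + 16


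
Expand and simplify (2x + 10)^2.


Expand (2x + 10)^2 by repeated multiplication:
= 4x^2 + 40x + 100


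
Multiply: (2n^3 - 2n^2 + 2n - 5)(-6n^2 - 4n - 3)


Distribute each term of the first polynomial:
  (2n^3)(-6n^2 - 4n - 3) = -12n^5 - 8n^4 - 6n^3
  (-2n^2)(-6n^2 - 4n - 3) = 12n^4 + 8n^3 + 6n^2
  (2n)(-6n^2 - 4n - 3) = -12n^3 - 8n^2 - 6n
  (-5)(-6n^2 - 4n - 3) = 30n^2 + 20n + 15
Sum: -12n^5 + 4n^4 - 10n^3 + 28n^2 + 14n + 15


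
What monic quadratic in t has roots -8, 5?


p(t) = (t + 8)(t - 5)
Expand: t^2 + 3t - 40


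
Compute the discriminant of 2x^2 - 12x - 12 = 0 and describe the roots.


D = b^2 - 4ac = (-12)^2 - 4(2)(-12) = 144 + 96 = 240
Since D > 0: two distinct irrational roots


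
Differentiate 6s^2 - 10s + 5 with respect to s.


Apply the power rule term by term:
  d/ds(6s^2) = 12s
  d/ds(-10s) = -10
  d/ds(5) = 0
p'(s) = 12s - 10


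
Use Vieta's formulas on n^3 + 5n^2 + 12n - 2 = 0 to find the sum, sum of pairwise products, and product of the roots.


Monic cubic n^3+bn^2+cn+d=0: sum=-b, pairwise sum=c, product=-d.
b=5, c=12, d=-2
r1+r2+r3 = -5
r1r2+r1r3+r2r3 = 12
r1r2r3 = 2


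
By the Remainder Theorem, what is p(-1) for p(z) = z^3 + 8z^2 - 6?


By the Remainder Theorem, the remainder equals p(-1):
  1*(-1)^3 = -1
  8*(-1)^2 = 8
  0*(-1)^1 = 0
  constant: -6
Sum: -1 + 8 + 0 - 6 = 1


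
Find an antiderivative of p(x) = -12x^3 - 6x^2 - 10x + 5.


Reverse power rule on each term:
  ∫ -12x^3 dx = -3x^4
  ∫ -6x^2 dx = -2x^3
  ∫ -10x dx = -5x^2
  ∫ 5 dx = 5x
F(x) = -3x^4 - 2x^3 - 5x^2 + 5x + C


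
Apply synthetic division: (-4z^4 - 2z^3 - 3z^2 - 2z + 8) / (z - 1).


Synthetic division with c = 1. Coefficients: -4, -2, -3, -2, 8
Bring down -4.
  -4 * 1 = -4; -4 - 2 = -6
  -6 * 1 = -6; -6 - 3 = -9
  -9 * 1 = -9; -9 - 2 = -11
  -11 * 1 = -11; -11 + 8 = -3
Quotient: -4z^3 - 6z^2 - 9z - 11, Remainder: -3


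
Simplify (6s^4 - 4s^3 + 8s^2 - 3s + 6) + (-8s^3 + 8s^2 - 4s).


Align terms by degree and add:
  6s^4 - 4s^3 + 8s^2 - 3s + 6
  -8s^3 + 8s^2 - 4s
= 6s^4 - 12s^3 + 16s^2 - 7s + 6


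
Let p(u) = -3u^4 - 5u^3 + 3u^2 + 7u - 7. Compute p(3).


Using direct substitution:
  -3 * (3)^4 = -243
  -5 * (3)^3 = -135
  3 * (3)^2 = 27
  7 * (3)^1 = 21
  constant: -7
Sum = -243 - 135 + 27 + 21 - 7 = -337


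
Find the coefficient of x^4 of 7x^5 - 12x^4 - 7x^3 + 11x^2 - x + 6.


Read off the coefficient of x^4: -12


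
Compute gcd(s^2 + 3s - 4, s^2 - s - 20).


Factor each:
  s^2 + 3s - 4 = (s + 4)(s - 1)
  s^2 - s - 20 = (s + 4)(s - 5)
Common monic factor: s + 4


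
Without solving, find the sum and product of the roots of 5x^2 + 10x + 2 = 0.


For ax^2+bx+c=0: sum = -b/a, product = c/a.
a=5, b=10, c=2
Sum = -(10)/5 = -2
Product = (2)/5 = 2/5


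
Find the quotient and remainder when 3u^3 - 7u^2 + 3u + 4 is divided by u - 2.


(3u^3 - 7u^2 + 3u + 4) / (u - 2)
Step 1: 3u^2 * (u - 2) = 3u^3 - 6u^2; subtract.
Step 2: -u * (u - 2) = -u^2 + 2u; subtract.
Step 3: 1 * (u - 2) = u - 2; subtract.
Quotient: 3u^2 - u + 1, Remainder: 6


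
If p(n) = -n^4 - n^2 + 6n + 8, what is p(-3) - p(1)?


p(-3) = -100
p(1) = 12
p(-3) - p(1) = -100 - 12 = -112


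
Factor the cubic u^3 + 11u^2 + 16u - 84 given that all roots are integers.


Try integer roots (divisors of -84). u=-6: p(-6)=0.
Divide out (u + 6): quotient is u^2 + 5u - 14.
Factor the quadratic: (u + 7)(u - 2)
Result: (u + 6)(u + 7)(u - 2)


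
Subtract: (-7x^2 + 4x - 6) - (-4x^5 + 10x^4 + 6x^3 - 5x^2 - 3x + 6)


Distribute the minus sign:
  (-7x^2 + 4x - 6)
- (-4x^5 + 10x^4 + 6x^3 - 5x^2 - 3x + 6)
Negate second polynomial: 4x^5 - 10x^4 - 6x^3 + 5x^2 + 3x - 6
Add: 4x^5 - 10x^4 - 6x^3 - 2x^2 + 7x - 12


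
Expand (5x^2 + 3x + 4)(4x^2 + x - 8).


Distribute each term of the first polynomial:
  (5x^2)(4x^2 + x - 8) = 20x^4 + 5x^3 - 40x^2
  (3x)(4x^2 + x - 8) = 12x^3 + 3x^2 - 24x
  (4)(4x^2 + x - 8) = 16x^2 + 4x - 32
Sum: 20x^4 + 17x^3 - 21x^2 - 20x - 32


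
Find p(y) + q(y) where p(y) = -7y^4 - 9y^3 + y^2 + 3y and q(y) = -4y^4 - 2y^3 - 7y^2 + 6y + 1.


Align terms by degree and add:
  -7y^4 - 9y^3 + y^2 + 3y
  -4y^4 - 2y^3 - 7y^2 + 6y + 1
= -11y^4 - 11y^3 - 6y^2 + 9y + 1


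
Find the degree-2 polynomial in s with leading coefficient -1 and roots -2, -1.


p(s) = -(s + 2)(s + 1)
Expand: -s^2 - 3s - 2


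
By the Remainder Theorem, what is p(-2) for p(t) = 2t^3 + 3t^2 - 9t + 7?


By the Remainder Theorem, the remainder equals p(-2):
  2*(-2)^3 = -16
  3*(-2)^2 = 12
  -9*(-2)^1 = 18
  constant: 7
Sum: -16 + 12 + 18 + 7 = 21


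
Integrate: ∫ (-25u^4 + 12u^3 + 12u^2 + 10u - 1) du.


Reverse power rule on each term:
  ∫ -25u^4 du = -5u^5
  ∫ 12u^3 du = 3u^4
  ∫ 12u^2 du = 4u^3
  ∫ 10u du = 5u^2
  ∫ -1 du = -u
F(u) = -5u^5 + 3u^4 + 4u^3 + 5u^2 - u + C


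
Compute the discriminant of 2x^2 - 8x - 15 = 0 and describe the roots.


D = b^2 - 4ac = (-8)^2 - 4(2)(-15) = 64 + 120 = 184
Since D > 0: two distinct irrational roots


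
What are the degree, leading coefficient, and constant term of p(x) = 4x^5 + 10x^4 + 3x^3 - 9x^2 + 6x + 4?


Highest power of x is 5, with coefficient 4. Constant term is 4.
Degree = 5, leading coefficient = 4, constant term = 4


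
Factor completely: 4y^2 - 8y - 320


Roots satisfy r1 + r2 = -b/a = 2 and r1*r2 = c/a = -80.
So r1 = -8, r2 = 10.
4y^2 - 8y - 320 = 4(y - r1)(y - r2) = 4(y + 8)(y - 10)


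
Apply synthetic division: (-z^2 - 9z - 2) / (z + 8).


Synthetic division with c = -8. Coefficients: -1, -9, -2
Bring down -1.
  -1 * -8 = 8; 8 - 9 = -1
  -1 * -8 = 8; 8 - 2 = 6
Quotient: -z - 1, Remainder: 6


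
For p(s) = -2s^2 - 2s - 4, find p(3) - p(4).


p(3) = -28
p(4) = -44
p(3) - p(4) = -28 + 44 = 16


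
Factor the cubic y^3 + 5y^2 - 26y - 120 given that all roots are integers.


Try integer roots (divisors of -120). y=-4: p(-4)=0.
Divide out (y + 4): quotient is y^2 + y - 30.
Factor the quadratic: (y - 5)(y + 6)
Result: (y + 4)(y - 5)(y + 6)


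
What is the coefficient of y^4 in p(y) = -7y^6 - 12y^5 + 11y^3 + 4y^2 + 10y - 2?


Read off the coefficient of y^4: 0


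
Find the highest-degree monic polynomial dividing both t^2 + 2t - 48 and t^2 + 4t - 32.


Factor each:
  t^2 + 2t - 48 = (t + 8)(t - 6)
  t^2 + 4t - 32 = (t + 8)(t - 4)
Common monic factor: t + 8


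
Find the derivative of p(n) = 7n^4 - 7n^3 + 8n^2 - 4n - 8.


Apply the power rule term by term:
  d/dn(7n^4) = 28n^3
  d/dn(-7n^3) = -21n^2
  d/dn(8n^2) = 16n
  d/dn(-4n) = -4
  d/dn(-8) = 0
p'(n) = 28n^3 - 21n^2 + 16n - 4


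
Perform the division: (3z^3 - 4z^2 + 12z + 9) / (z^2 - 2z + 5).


(3z^3 - 4z^2 + 12z + 9) / (z^2 - 2z + 5)
Step 1: 3z * (z^2 - 2z + 5) = 3z^3 - 6z^2 + 15z; subtract.
Step 2: 2 * (z^2 - 2z + 5) = 2z^2 - 4z + 10; subtract.
Quotient: 3z + 2, Remainder: z - 1


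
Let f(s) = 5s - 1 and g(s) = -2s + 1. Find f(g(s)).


Substitute g(s) into f:
f(g(s)) = 5*(-2s + 1) + (-1)
Expand and combine: -10s + 4


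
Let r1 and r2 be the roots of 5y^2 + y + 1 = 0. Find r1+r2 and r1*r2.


For ay^2+by+c=0: sum = -b/a, product = c/a.
a=5, b=1, c=1
Sum = -(1)/5 = -1/5
Product = (1)/5 = 1/5


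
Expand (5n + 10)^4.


Expand (5n + 10)^4 by repeated multiplication:
  (5n + 10)^2 = 25n^2 + 100n + 100
  (5n + 10)^3 = 125n^3 + 750n^2 + 1500n + 1000
= 625n^4 + 5000n^3 + 15000n^2 + 20000n + 10000


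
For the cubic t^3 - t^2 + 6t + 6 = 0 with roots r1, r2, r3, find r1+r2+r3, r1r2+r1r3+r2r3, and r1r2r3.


Monic cubic t^3+bt^2+ct+d=0: sum=-b, pairwise sum=c, product=-d.
b=-1, c=6, d=6
r1+r2+r3 = 1
r1r2+r1r3+r2r3 = 6
r1r2r3 = -6


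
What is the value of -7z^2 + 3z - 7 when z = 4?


Using direct substitution:
  -7 * (4)^2 = -112
  3 * (4)^1 = 12
  constant: -7
Sum = -112 + 12 - 7 = -107


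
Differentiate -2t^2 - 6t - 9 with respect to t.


Apply the power rule term by term:
  d/dt(-2t^2) = -4t
  d/dt(-6t) = -6
  d/dt(-9) = 0
p'(t) = -4t - 6


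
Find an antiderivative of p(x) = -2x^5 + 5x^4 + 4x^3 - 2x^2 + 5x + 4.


Reverse power rule on each term:
  ∫ -2x^5 dx = -(1/3)x^6
  ∫ 5x^4 dx = x^5
  ∫ 4x^3 dx = x^4
  ∫ -2x^2 dx = -(2/3)x^3
  ∫ 5x dx = (5/2)x^2
  ∫ 4 dx = 4x
F(x) = -(1/3)x^6 + x^5 + x^4 - (2/3)x^3 + (5/2)x^2 + 4x + C


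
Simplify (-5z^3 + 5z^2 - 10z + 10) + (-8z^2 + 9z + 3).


Align terms by degree and add:
  -5z^3 + 5z^2 - 10z + 10
  -8z^2 + 9z + 3
= -5z^3 - 3z^2 - z + 13


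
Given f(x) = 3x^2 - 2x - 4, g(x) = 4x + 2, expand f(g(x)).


Substitute g(x) into f:
f(g(x)) = 3*(4x + 2)^2 + (-2)*(4x + 2) + (-4)
(4x + 2)^2 = 16x^2 + 16x + 4
Expand and combine: 48x^2 + 40x + 4


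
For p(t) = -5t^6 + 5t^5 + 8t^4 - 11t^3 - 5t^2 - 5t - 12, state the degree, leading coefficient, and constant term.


Highest power of t is 6, with coefficient -5. Constant term is -12.
Degree = 6, leading coefficient = -5, constant term = -12


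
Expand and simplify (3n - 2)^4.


Expand (3n - 2)^4 by repeated multiplication:
  (3n - 2)^2 = 9n^2 - 12n + 4
  (3n - 2)^3 = 27n^3 - 54n^2 + 36n - 8
= 81n^4 - 216n^3 + 216n^2 - 96n + 16


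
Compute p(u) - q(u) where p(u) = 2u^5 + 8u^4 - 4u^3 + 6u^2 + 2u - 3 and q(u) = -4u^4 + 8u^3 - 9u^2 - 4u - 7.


Distribute the minus sign:
  (2u^5 + 8u^4 - 4u^3 + 6u^2 + 2u - 3)
- (-4u^4 + 8u^3 - 9u^2 - 4u - 7)
Negate second polynomial: 4u^4 - 8u^3 + 9u^2 + 4u + 7
Add: 2u^5 + 12u^4 - 12u^3 + 15u^2 + 6u + 4


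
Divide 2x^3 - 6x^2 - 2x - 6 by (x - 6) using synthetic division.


Synthetic division with c = 6. Coefficients: 2, -6, -2, -6
Bring down 2.
  2 * 6 = 12; 12 - 6 = 6
  6 * 6 = 36; 36 - 2 = 34
  34 * 6 = 204; 204 - 6 = 198
Quotient: 2x^2 + 6x + 34, Remainder: 198


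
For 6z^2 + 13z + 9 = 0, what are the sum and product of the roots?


For az^2+bz+c=0: sum = -b/a, product = c/a.
a=6, b=13, c=9
Sum = -(13)/6 = -13/6
Product = (9)/6 = 3/2


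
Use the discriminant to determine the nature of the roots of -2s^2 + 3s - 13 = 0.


D = b^2 - 4ac = (3)^2 - 4(-2)(-13) = 9 - 104 = -95
Since D < 0: two complex conjugate roots (no real roots)


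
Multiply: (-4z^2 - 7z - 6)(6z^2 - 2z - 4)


Distribute each term of the first polynomial:
  (-4z^2)(6z^2 - 2z - 4) = -24z^4 + 8z^3 + 16z^2
  (-7z)(6z^2 - 2z - 4) = -42z^3 + 14z^2 + 28z
  (-6)(6z^2 - 2z - 4) = -36z^2 + 12z + 24
Sum: -24z^4 - 34z^3 - 6z^2 + 40z + 24


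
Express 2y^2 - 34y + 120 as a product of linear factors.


Roots satisfy r1 + r2 = -b/a = 17 and r1*r2 = c/a = 60.
So r1 = 12, r2 = 5.
2y^2 - 34y + 120 = 2(y - r1)(y - r2) = 2(y - 12)(y - 5)


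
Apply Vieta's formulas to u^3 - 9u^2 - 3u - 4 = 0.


Monic cubic u^3+bu^2+cu+d=0: sum=-b, pairwise sum=c, product=-d.
b=-9, c=-3, d=-4
r1+r2+r3 = 9
r1r2+r1r3+r2r3 = -3
r1r2r3 = 4


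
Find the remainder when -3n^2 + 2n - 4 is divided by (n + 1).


By the Remainder Theorem, the remainder equals p(-1):
  -3*(-1)^2 = -3
  2*(-1)^1 = -2
  constant: -4
Sum: -3 - 2 - 4 = -9


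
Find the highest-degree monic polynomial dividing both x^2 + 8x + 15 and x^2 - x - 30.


Factor each:
  x^2 + 8x + 15 = (x + 5)(x + 3)
  x^2 - x - 30 = (x + 5)(x - 6)
Common monic factor: x + 5


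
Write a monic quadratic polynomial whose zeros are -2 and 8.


p(x) = (x + 2)(x - 8)
Expand: x^2 - 6x - 16


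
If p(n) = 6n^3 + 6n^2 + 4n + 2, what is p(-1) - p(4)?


p(-1) = -2
p(4) = 498
p(-1) - p(4) = -2 - 498 = -500


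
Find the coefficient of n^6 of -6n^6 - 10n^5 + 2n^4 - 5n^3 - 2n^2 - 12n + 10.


Read off the coefficient of n^6: -6


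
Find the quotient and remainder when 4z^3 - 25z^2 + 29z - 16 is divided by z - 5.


(4z^3 - 25z^2 + 29z - 16) / (z - 5)
Step 1: 4z^2 * (z - 5) = 4z^3 - 20z^2; subtract.
Step 2: -5z * (z - 5) = -5z^2 + 25z; subtract.
Step 3: 4 * (z - 5) = 4z - 20; subtract.
Quotient: 4z^2 - 5z + 4, Remainder: 4


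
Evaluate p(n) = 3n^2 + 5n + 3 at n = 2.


Using direct substitution:
  3 * (2)^2 = 12
  5 * (2)^1 = 10
  constant: 3
Sum = 12 + 10 + 3 = 25


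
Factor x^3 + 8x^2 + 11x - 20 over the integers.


Try integer roots (divisors of -20). x=1: p(1)=0.
Divide out (x - 1): quotient is x^2 + 9x + 20.
Factor the quadratic: (x + 5)(x + 4)
Result: (x - 1)(x + 5)(x + 4)


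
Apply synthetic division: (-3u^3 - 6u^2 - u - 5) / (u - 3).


Synthetic division with c = 3. Coefficients: -3, -6, -1, -5
Bring down -3.
  -3 * 3 = -9; -9 - 6 = -15
  -15 * 3 = -45; -45 - 1 = -46
  -46 * 3 = -138; -138 - 5 = -143
Quotient: -3u^2 - 15u - 46, Remainder: -143


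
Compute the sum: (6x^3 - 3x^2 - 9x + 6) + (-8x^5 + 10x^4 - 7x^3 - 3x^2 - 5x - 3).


Align terms by degree and add:
  6x^3 - 3x^2 - 9x + 6
  -8x^5 + 10x^4 - 7x^3 - 3x^2 - 5x - 3
= -8x^5 + 10x^4 - x^3 - 6x^2 - 14x + 3


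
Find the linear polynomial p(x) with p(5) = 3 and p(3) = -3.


p(x) = mx + b. Using p(5)=3, p(3)=-3:
m = (3 + 3)/(5 - 3) = 6/2 = 3
b = 3 - m*(5) = 3 - 15 = -12
p(x) = 3x - 12


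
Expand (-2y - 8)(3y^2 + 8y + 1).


Distribute each term of the first polynomial:
  (-2y)(3y^2 + 8y + 1) = -6y^3 - 16y^2 - 2y
  (-8)(3y^2 + 8y + 1) = -24y^2 - 64y - 8
Sum: -6y^3 - 40y^2 - 66y - 8


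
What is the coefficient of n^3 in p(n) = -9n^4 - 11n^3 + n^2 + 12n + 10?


Read off the coefficient of n^3: -11


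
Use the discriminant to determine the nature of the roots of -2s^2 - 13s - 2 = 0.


D = b^2 - 4ac = (-13)^2 - 4(-2)(-2) = 169 - 16 = 153
Since D > 0: two distinct irrational roots


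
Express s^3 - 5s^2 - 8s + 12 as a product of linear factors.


Try integer roots (divisors of 12). s=6: p(6)=0.
Divide out (s - 6): quotient is s^2 + s - 2.
Factor the quadratic: (s + 2)(s - 1)
Result: (s - 6)(s + 2)(s - 1)


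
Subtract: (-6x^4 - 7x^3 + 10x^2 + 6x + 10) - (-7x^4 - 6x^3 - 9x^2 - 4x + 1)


Distribute the minus sign:
  (-6x^4 - 7x^3 + 10x^2 + 6x + 10)
- (-7x^4 - 6x^3 - 9x^2 - 4x + 1)
Negate second polynomial: 7x^4 + 6x^3 + 9x^2 + 4x - 1
Add: x^4 - x^3 + 19x^2 + 10x + 9


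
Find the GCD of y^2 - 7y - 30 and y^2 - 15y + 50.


Factor each:
  y^2 - 7y - 30 = (y - 10)(y + 3)
  y^2 - 15y + 50 = (y - 10)(y - 5)
Common monic factor: y - 10


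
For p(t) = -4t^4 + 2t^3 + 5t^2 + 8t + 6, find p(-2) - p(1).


p(-2) = -70
p(1) = 17
p(-2) - p(1) = -70 - 17 = -87


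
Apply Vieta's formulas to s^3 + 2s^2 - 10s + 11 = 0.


Monic cubic s^3+bs^2+cs+d=0: sum=-b, pairwise sum=c, product=-d.
b=2, c=-10, d=11
r1+r2+r3 = -2
r1r2+r1r3+r2r3 = -10
r1r2r3 = -11


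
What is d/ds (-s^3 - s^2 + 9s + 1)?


Apply the power rule term by term:
  d/ds(-s^3) = -3s^2
  d/ds(-s^2) = -2s
  d/ds(9s) = 9
  d/ds(1) = 0
p'(s) = -3s^2 - 2s + 9


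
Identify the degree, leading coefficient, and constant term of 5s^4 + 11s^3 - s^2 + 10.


Highest power of s is 4, with coefficient 5. Constant term is 10.
Degree = 4, leading coefficient = 5, constant term = 10


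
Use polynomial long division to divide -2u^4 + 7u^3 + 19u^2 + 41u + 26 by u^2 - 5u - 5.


(-2u^4 + 7u^3 + 19u^2 + 41u + 26) / (u^2 - 5u - 5)
Step 1: -2u^2 * (u^2 - 5u - 5) = -2u^4 + 10u^3 + 10u^2; subtract.
Step 2: -3u * (u^2 - 5u - 5) = -3u^3 + 15u^2 + 15u; subtract.
Step 3: -6 * (u^2 - 5u - 5) = -6u^2 + 30u + 30; subtract.
Quotient: -2u^2 - 3u - 6, Remainder: -4u - 4


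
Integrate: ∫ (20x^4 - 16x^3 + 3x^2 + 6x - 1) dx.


Reverse power rule on each term:
  ∫ 20x^4 dx = 4x^5
  ∫ -16x^3 dx = -4x^4
  ∫ 3x^2 dx = x^3
  ∫ 6x dx = 3x^2
  ∫ -1 dx = -x
F(x) = 4x^5 - 4x^4 + x^3 + 3x^2 - x + C


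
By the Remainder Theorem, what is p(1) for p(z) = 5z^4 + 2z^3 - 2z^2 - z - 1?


By the Remainder Theorem, the remainder equals p(1):
  5*(1)^4 = 5
  2*(1)^3 = 2
  -2*(1)^2 = -2
  -1*(1)^1 = -1
  constant: -1
Sum: 5 + 2 - 2 - 1 - 1 = 3


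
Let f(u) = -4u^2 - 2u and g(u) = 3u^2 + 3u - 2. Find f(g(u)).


Substitute g(u) into f:
f(g(u)) = -4*(3u^2 + 3u - 2)^2 + (-2)*(3u^2 + 3u - 2)
(3u^2 + 3u - 2)^2 = 9u^4 + 18u^3 - 3u^2 - 12u + 4
Expand and combine: -36u^4 - 72u^3 + 6u^2 + 42u - 12


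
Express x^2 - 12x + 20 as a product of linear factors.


Roots satisfy r1 + r2 = -b/a = 12 and r1*r2 = c/a = 20.
So r1 = 10, r2 = 2.
x^2 - 12x + 20 = (x - r1)(x - r2) = (x - 10)(x - 2)


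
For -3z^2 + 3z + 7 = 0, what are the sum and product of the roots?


For az^2+bz+c=0: sum = -b/a, product = c/a.
a=-3, b=3, c=7
Sum = -(3)/-3 = 1
Product = (7)/-3 = -7/3


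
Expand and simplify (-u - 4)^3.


Expand (-u - 4)^3 by repeated multiplication:
  (-u - 4)^2 = u^2 + 8u + 16
= -u^3 - 12u^2 - 48u - 64


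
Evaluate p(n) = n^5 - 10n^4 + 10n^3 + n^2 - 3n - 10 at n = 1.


Using direct substitution:
  1 * (1)^5 = 1
  -10 * (1)^4 = -10
  10 * (1)^3 = 10
  1 * (1)^2 = 1
  -3 * (1)^1 = -3
  constant: -10
Sum = 1 - 10 + 10 + 1 - 3 - 10 = -11


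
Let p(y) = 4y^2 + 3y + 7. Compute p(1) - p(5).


p(1) = 14
p(5) = 122
p(1) - p(5) = 14 - 122 = -108


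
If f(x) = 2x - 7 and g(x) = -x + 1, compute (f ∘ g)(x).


Substitute g(x) into f:
f(g(x)) = 2*(-x + 1) + (-7)
Expand and combine: -2x - 5


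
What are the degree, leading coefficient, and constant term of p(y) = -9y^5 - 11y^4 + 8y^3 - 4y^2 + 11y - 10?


Highest power of y is 5, with coefficient -9. Constant term is -10.
Degree = 5, leading coefficient = -9, constant term = -10


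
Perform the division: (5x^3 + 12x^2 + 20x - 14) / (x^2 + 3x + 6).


(5x^3 + 12x^2 + 20x - 14) / (x^2 + 3x + 6)
Step 1: 5x * (x^2 + 3x + 6) = 5x^3 + 15x^2 + 30x; subtract.
Step 2: -3 * (x^2 + 3x + 6) = -3x^2 - 9x - 18; subtract.
Quotient: 5x - 3, Remainder: -x + 4


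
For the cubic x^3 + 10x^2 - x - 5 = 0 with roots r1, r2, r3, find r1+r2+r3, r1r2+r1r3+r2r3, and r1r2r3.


Monic cubic x^3+bx^2+cx+d=0: sum=-b, pairwise sum=c, product=-d.
b=10, c=-1, d=-5
r1+r2+r3 = -10
r1r2+r1r3+r2r3 = -1
r1r2r3 = 5


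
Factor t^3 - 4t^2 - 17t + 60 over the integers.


Try integer roots (divisors of 60). t=-4: p(-4)=0.
Divide out (t + 4): quotient is t^2 - 8t + 15.
Factor the quadratic: (t - 5)(t - 3)
Result: (t + 4)(t - 5)(t - 3)


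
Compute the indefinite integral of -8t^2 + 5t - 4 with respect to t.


Reverse power rule on each term:
  ∫ -8t^2 dt = -(8/3)t^3
  ∫ 5t dt = (5/2)t^2
  ∫ -4 dt = -4t
F(t) = -(8/3)t^3 + (5/2)t^2 - 4t + C


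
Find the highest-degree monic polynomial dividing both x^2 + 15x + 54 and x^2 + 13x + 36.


Factor each:
  x^2 + 15x + 54 = (x + 9)(x + 6)
  x^2 + 13x + 36 = (x + 9)(x + 4)
Common monic factor: x + 9


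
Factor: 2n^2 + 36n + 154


Roots satisfy r1 + r2 = -b/a = -18 and r1*r2 = c/a = 77.
So r1 = -7, r2 = -11.
2n^2 + 36n + 154 = 2(n - r1)(n - r2) = 2(n + 7)(n + 11)


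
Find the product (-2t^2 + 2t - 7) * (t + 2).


Distribute each term of the first polynomial:
  (-2t^2)(t + 2) = -2t^3 - 4t^2
  (2t)(t + 2) = 2t^2 + 4t
  (-7)(t + 2) = -7t - 14
Sum: -2t^3 - 2t^2 - 3t - 14


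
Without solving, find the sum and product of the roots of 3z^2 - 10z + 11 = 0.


For az^2+bz+c=0: sum = -b/a, product = c/a.
a=3, b=-10, c=11
Sum = -(-10)/3 = 10/3
Product = (11)/3 = 11/3


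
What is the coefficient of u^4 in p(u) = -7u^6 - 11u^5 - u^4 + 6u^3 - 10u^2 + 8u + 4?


Read off the coefficient of u^4: -1


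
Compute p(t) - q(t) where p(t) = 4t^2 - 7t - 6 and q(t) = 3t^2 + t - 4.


Distribute the minus sign:
  (4t^2 - 7t - 6)
- (3t^2 + t - 4)
Negate second polynomial: -3t^2 - t + 4
Add: t^2 - 8t - 2


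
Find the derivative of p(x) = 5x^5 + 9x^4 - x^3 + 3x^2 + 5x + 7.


Apply the power rule term by term:
  d/dx(5x^5) = 25x^4
  d/dx(9x^4) = 36x^3
  d/dx(-x^3) = -3x^2
  d/dx(3x^2) = 6x
  d/dx(5x) = 5
  d/dx(7) = 0
p'(x) = 25x^4 + 36x^3 - 3x^2 + 6x + 5


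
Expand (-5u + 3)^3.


Expand (-5u + 3)^3 by repeated multiplication:
  (-5u + 3)^2 = 25u^2 - 30u + 9
= -125u^3 + 225u^2 - 135u + 27


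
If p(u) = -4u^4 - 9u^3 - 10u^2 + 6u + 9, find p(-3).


Using direct substitution:
  -4 * (-3)^4 = -324
  -9 * (-3)^3 = 243
  -10 * (-3)^2 = -90
  6 * (-3)^1 = -18
  constant: 9
Sum = -324 + 243 - 90 - 18 + 9 = -180


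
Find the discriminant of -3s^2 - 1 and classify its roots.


D = b^2 - 4ac = (0)^2 - 4(-3)(-1) = 0 - 12 = -12
Since D < 0: two complex conjugate roots (no real roots)


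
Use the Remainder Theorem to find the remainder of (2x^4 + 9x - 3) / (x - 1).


By the Remainder Theorem, the remainder equals p(1):
  2*(1)^4 = 2
  0*(1)^3 = 0
  0*(1)^2 = 0
  9*(1)^1 = 9
  constant: -3
Sum: 2 + 0 + 0 + 9 - 3 = 8


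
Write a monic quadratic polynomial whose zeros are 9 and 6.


p(x) = (x - 9)(x - 6)
Expand: x^2 - 15x + 54


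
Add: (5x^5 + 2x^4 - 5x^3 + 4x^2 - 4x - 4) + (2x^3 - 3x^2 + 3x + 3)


Align terms by degree and add:
  5x^5 + 2x^4 - 5x^3 + 4x^2 - 4x - 4
+ 2x^3 - 3x^2 + 3x + 3
= 5x^5 + 2x^4 - 3x^3 + x^2 - x - 1


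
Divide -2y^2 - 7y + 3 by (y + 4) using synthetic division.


Synthetic division with c = -4. Coefficients: -2, -7, 3
Bring down -2.
  -2 * -4 = 8; 8 - 7 = 1
  1 * -4 = -4; -4 + 3 = -1
Quotient: -2y + 1, Remainder: -1


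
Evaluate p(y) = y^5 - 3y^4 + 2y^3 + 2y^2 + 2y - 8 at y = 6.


Using direct substitution:
  1 * (6)^5 = 7776
  -3 * (6)^4 = -3888
  2 * (6)^3 = 432
  2 * (6)^2 = 72
  2 * (6)^1 = 12
  constant: -8
Sum = 7776 - 3888 + 432 + 72 + 12 - 8 = 4396


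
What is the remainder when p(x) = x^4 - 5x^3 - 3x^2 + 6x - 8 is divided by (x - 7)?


By the Remainder Theorem, the remainder equals p(7):
  1*(7)^4 = 2401
  -5*(7)^3 = -1715
  -3*(7)^2 = -147
  6*(7)^1 = 42
  constant: -8
Sum: 2401 - 1715 - 147 + 42 - 8 = 573


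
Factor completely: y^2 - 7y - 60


Roots satisfy r1 + r2 = -b/a = 7 and r1*r2 = c/a = -60.
So r1 = 12, r2 = -5.
y^2 - 7y - 60 = (y - r1)(y - r2) = (y - 12)(y + 5)


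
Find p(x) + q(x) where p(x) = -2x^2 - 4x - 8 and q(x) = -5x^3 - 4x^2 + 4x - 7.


Align terms by degree and add:
  -2x^2 - 4x - 8
  -5x^3 - 4x^2 + 4x - 7
= -5x^3 - 6x^2 - 15


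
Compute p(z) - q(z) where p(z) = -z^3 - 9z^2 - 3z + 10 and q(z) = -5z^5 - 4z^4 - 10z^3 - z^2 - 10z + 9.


Distribute the minus sign:
  (-z^3 - 9z^2 - 3z + 10)
- (-5z^5 - 4z^4 - 10z^3 - z^2 - 10z + 9)
Negate second polynomial: 5z^5 + 4z^4 + 10z^3 + z^2 + 10z - 9
Add: 5z^5 + 4z^4 + 9z^3 - 8z^2 + 7z + 1


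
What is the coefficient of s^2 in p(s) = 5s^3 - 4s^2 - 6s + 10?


Read off the coefficient of s^2: -4


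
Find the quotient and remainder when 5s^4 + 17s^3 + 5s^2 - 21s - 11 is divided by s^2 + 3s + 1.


(5s^4 + 17s^3 + 5s^2 - 21s - 11) / (s^2 + 3s + 1)
Step 1: 5s^2 * (s^2 + 3s + 1) = 5s^4 + 15s^3 + 5s^2; subtract.
Step 2: 2s * (s^2 + 3s + 1) = 2s^3 + 6s^2 + 2s; subtract.
Step 3: -6 * (s^2 + 3s + 1) = -6s^2 - 18s - 6; subtract.
Quotient: 5s^2 + 2s - 6, Remainder: -5s - 5


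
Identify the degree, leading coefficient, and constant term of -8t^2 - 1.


Highest power of t is 2, with coefficient -8. Constant term is -1.
Degree = 2, leading coefficient = -8, constant term = -1


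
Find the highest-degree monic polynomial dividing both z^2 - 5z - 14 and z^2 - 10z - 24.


Factor each:
  z^2 - 5z - 14 = (z + 2)(z - 7)
  z^2 - 10z - 24 = (z + 2)(z - 12)
Common monic factor: z + 2


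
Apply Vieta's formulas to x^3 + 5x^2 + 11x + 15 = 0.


Monic cubic x^3+bx^2+cx+d=0: sum=-b, pairwise sum=c, product=-d.
b=5, c=11, d=15
r1+r2+r3 = -5
r1r2+r1r3+r2r3 = 11
r1r2r3 = -15


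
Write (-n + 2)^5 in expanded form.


Expand (-n + 2)^5 by repeated multiplication:
  (-n + 2)^2 = n^2 - 4n + 4
  (-n + 2)^3 = -n^3 + 6n^2 - 12n + 8
  (-n + 2)^4 = n^4 - 8n^3 + 24n^2 - 32n + 16
= -n^5 + 10n^4 - 40n^3 + 80n^2 - 80n + 32


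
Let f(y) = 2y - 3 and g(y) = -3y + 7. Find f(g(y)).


Substitute g(y) into f:
f(g(y)) = 2*(-3y + 7) + (-3)
Expand and combine: -6y + 11


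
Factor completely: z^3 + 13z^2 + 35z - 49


Try integer roots (divisors of -49). z=-7: p(-7)=0.
Divide out (z + 7): quotient is z^2 + 6z - 7.
Factor the quadratic: (z - 1)(z + 7)
Result: (z + 7)(z - 1)(z + 7)


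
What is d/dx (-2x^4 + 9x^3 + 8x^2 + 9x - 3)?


Apply the power rule term by term:
  d/dx(-2x^4) = -8x^3
  d/dx(9x^3) = 27x^2
  d/dx(8x^2) = 16x
  d/dx(9x) = 9
  d/dx(-3) = 0
p'(x) = -8x^3 + 27x^2 + 16x + 9


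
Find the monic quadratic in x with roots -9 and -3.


p(x) = (x + 9)(x + 3)
Expand: x^2 + 12x + 27


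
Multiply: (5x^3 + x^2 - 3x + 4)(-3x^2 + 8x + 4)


Distribute each term of the first polynomial:
  (5x^3)(-3x^2 + 8x + 4) = -15x^5 + 40x^4 + 20x^3
  (x^2)(-3x^2 + 8x + 4) = -3x^4 + 8x^3 + 4x^2
  (-3x)(-3x^2 + 8x + 4) = 9x^3 - 24x^2 - 12x
  (4)(-3x^2 + 8x + 4) = -12x^2 + 32x + 16
Sum: -15x^5 + 37x^4 + 37x^3 - 32x^2 + 20x + 16


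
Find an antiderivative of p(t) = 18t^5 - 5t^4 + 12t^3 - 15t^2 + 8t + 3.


Reverse power rule on each term:
  ∫ 18t^5 dt = 3t^6
  ∫ -5t^4 dt = -t^5
  ∫ 12t^3 dt = 3t^4
  ∫ -15t^2 dt = -5t^3
  ∫ 8t dt = 4t^2
  ∫ 3 dt = 3t
F(t) = 3t^6 - t^5 + 3t^4 - 5t^3 + 4t^2 + 3t + C


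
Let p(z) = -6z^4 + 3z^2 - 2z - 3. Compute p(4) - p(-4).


p(4) = -1499
p(-4) = -1483
p(4) - p(-4) = -1499 + 1483 = -16


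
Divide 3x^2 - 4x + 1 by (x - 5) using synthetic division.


Synthetic division with c = 5. Coefficients: 3, -4, 1
Bring down 3.
  3 * 5 = 15; 15 - 4 = 11
  11 * 5 = 55; 55 + 1 = 56
Quotient: 3x + 11, Remainder: 56


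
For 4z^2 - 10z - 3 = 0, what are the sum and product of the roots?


For az^2+bz+c=0: sum = -b/a, product = c/a.
a=4, b=-10, c=-3
Sum = -(-10)/4 = 5/2
Product = (-3)/4 = -3/4


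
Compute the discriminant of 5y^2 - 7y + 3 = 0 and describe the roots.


D = b^2 - 4ac = (-7)^2 - 4(5)(3) = 49 - 60 = -11
Since D < 0: two complex conjugate roots (no real roots)


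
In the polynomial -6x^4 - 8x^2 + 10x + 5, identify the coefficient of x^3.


Read off the coefficient of x^3: 0


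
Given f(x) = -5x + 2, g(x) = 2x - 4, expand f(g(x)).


Substitute g(x) into f:
f(g(x)) = -5*(2x - 4) + 2
Expand and combine: -10x + 22


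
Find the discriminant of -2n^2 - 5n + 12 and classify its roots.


D = b^2 - 4ac = (-5)^2 - 4(-2)(12) = 25 + 96 = 121
Since D > 0: two distinct rational roots


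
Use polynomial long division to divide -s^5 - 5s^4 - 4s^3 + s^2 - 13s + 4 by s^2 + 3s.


(-s^5 - 5s^4 - 4s^3 + s^2 - 13s + 4) / (s^2 + 3s)
Step 1: -s^3 * (s^2 + 3s) = -s^5 - 3s^4; subtract.
Step 2: -2s^2 * (s^2 + 3s) = -2s^4 - 6s^3; subtract.
Step 3: 2s * (s^2 + 3s) = 2s^3 + 6s^2; subtract.
Step 4: -5 * (s^2 + 3s) = -5s^2 - 15s; subtract.
Quotient: -s^3 - 2s^2 + 2s - 5, Remainder: 2s + 4


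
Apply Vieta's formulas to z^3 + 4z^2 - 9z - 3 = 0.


Monic cubic z^3+bz^2+cz+d=0: sum=-b, pairwise sum=c, product=-d.
b=4, c=-9, d=-3
r1+r2+r3 = -4
r1r2+r1r3+r2r3 = -9
r1r2r3 = 3


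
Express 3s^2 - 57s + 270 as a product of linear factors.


Roots satisfy r1 + r2 = -b/a = 19 and r1*r2 = c/a = 90.
So r1 = 9, r2 = 10.
3s^2 - 57s + 270 = 3(s - r1)(s - r2) = 3(s - 9)(s - 10)


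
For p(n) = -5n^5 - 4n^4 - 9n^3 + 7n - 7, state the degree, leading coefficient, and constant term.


Highest power of n is 5, with coefficient -5. Constant term is -7.
Degree = 5, leading coefficient = -5, constant term = -7


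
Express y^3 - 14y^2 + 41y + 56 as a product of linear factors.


Try integer roots (divisors of 56). y=-1: p(-1)=0.
Divide out (y + 1): quotient is y^2 - 15y + 56.
Factor the quadratic: (y - 8)(y - 7)
Result: (y + 1)(y - 8)(y - 7)


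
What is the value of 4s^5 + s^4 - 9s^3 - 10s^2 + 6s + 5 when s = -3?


Using direct substitution:
  4 * (-3)^5 = -972
  1 * (-3)^4 = 81
  -9 * (-3)^3 = 243
  -10 * (-3)^2 = -90
  6 * (-3)^1 = -18
  constant: 5
Sum = -972 + 81 + 243 - 90 - 18 + 5 = -751


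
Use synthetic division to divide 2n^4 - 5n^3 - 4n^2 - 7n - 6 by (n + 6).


Synthetic division with c = -6. Coefficients: 2, -5, -4, -7, -6
Bring down 2.
  2 * -6 = -12; -12 - 5 = -17
  -17 * -6 = 102; 102 - 4 = 98
  98 * -6 = -588; -588 - 7 = -595
  -595 * -6 = 3570; 3570 - 6 = 3564
Quotient: 2n^3 - 17n^2 + 98n - 595, Remainder: 3564


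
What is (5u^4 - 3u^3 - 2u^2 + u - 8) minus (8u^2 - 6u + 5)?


Distribute the minus sign:
  (5u^4 - 3u^3 - 2u^2 + u - 8)
- (8u^2 - 6u + 5)
Negate second polynomial: -8u^2 + 6u - 5
Add: 5u^4 - 3u^3 - 10u^2 + 7u - 13


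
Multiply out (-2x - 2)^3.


Expand (-2x - 2)^3 by repeated multiplication:
  (-2x - 2)^2 = 4x^2 + 8x + 4
= -8x^3 - 24x^2 - 24x - 8


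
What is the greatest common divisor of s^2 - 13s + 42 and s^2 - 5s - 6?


Factor each:
  s^2 - 13s + 42 = (s - 6)(s - 7)
  s^2 - 5s - 6 = (s - 6)(s + 1)
Common monic factor: s - 6


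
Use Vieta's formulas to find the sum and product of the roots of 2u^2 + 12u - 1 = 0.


For au^2+bu+c=0: sum = -b/a, product = c/a.
a=2, b=12, c=-1
Sum = -(12)/2 = -6
Product = (-1)/2 = -1/2


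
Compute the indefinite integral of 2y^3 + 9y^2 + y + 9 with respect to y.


Reverse power rule on each term:
  ∫ 2y^3 dy = (1/2)y^4
  ∫ 9y^2 dy = 3y^3
  ∫ y dy = (1/2)y^2
  ∫ 9 dy = 9y
F(y) = (1/2)y^4 + 3y^3 + (1/2)y^2 + 9y + C


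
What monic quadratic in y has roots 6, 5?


p(y) = (y - 6)(y - 5)
Expand: y^2 - 11y + 30


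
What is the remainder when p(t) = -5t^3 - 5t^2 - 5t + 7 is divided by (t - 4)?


By the Remainder Theorem, the remainder equals p(4):
  -5*(4)^3 = -320
  -5*(4)^2 = -80
  -5*(4)^1 = -20
  constant: 7
Sum: -320 - 80 - 20 + 7 = -413


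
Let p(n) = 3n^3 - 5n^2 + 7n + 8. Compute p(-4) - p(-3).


p(-4) = -292
p(-3) = -139
p(-4) - p(-3) = -292 + 139 = -153


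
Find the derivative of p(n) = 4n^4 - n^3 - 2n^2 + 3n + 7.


Apply the power rule term by term:
  d/dn(4n^4) = 16n^3
  d/dn(-n^3) = -3n^2
  d/dn(-2n^2) = -4n
  d/dn(3n) = 3
  d/dn(7) = 0
p'(n) = 16n^3 - 3n^2 - 4n + 3


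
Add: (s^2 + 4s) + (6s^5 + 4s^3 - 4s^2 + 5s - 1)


Align terms by degree and add:
  s^2 + 4s
+ 6s^5 + 4s^3 - 4s^2 + 5s - 1
= 6s^5 + 4s^3 - 3s^2 + 9s - 1


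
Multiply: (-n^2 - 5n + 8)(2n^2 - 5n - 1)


Distribute each term of the first polynomial:
  (-n^2)(2n^2 - 5n - 1) = -2n^4 + 5n^3 + n^2
  (-5n)(2n^2 - 5n - 1) = -10n^3 + 25n^2 + 5n
  (8)(2n^2 - 5n - 1) = 16n^2 - 40n - 8
Sum: -2n^4 - 5n^3 + 42n^2 - 35n - 8


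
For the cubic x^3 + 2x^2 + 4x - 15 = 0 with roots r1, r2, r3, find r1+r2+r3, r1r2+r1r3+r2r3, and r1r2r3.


Monic cubic x^3+bx^2+cx+d=0: sum=-b, pairwise sum=c, product=-d.
b=2, c=4, d=-15
r1+r2+r3 = -2
r1r2+r1r3+r2r3 = 4
r1r2r3 = 15


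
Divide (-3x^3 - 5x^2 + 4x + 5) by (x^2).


(-3x^3 - 5x^2 + 4x + 5) / (x^2)
Step 1: -3x * (x^2) = -3x^3; subtract.
Step 2: -5 * (x^2) = -5x^2; subtract.
Quotient: -3x - 5, Remainder: 4x + 5


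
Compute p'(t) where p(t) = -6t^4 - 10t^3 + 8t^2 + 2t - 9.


Apply the power rule term by term:
  d/dt(-6t^4) = -24t^3
  d/dt(-10t^3) = -30t^2
  d/dt(8t^2) = 16t
  d/dt(2t) = 2
  d/dt(-9) = 0
p'(t) = -24t^3 - 30t^2 + 16t + 2


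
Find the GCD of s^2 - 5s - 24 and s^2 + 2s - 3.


Factor each:
  s^2 - 5s - 24 = (s + 3)(s - 8)
  s^2 + 2s - 3 = (s + 3)(s - 1)
Common monic factor: s + 3


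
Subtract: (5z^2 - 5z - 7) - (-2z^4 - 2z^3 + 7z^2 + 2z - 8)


Distribute the minus sign:
  (5z^2 - 5z - 7)
- (-2z^4 - 2z^3 + 7z^2 + 2z - 8)
Negate second polynomial: 2z^4 + 2z^3 - 7z^2 - 2z + 8
Add: 2z^4 + 2z^3 - 2z^2 - 7z + 1


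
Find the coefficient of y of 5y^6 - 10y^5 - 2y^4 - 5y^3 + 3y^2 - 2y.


Read off the coefficient of y: -2


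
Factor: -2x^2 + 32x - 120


Roots satisfy r1 + r2 = -b/a = 16 and r1*r2 = c/a = 60.
So r1 = 6, r2 = 10.
-2x^2 + 32x - 120 = -2(x - r1)(x - r2) = -2(x - 6)(x - 10)


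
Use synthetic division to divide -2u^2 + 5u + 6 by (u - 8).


Synthetic division with c = 8. Coefficients: -2, 5, 6
Bring down -2.
  -2 * 8 = -16; -16 + 5 = -11
  -11 * 8 = -88; -88 + 6 = -82
Quotient: -2u - 11, Remainder: -82


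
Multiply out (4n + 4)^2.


Expand (4n + 4)^2 by repeated multiplication:
= 16n^2 + 32n + 16


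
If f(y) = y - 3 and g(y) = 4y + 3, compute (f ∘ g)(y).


Substitute g(y) into f:
f(g(y)) = 1*(4y + 3) + (-3)
Expand and combine: 4y


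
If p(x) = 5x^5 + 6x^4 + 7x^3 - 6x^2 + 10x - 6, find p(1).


Using direct substitution:
  5 * (1)^5 = 5
  6 * (1)^4 = 6
  7 * (1)^3 = 7
  -6 * (1)^2 = -6
  10 * (1)^1 = 10
  constant: -6
Sum = 5 + 6 + 7 - 6 + 10 - 6 = 16


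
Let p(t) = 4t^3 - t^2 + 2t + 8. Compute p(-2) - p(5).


p(-2) = -32
p(5) = 493
p(-2) - p(5) = -32 - 493 = -525


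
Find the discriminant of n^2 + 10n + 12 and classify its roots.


D = b^2 - 4ac = (10)^2 - 4(1)(12) = 100 - 48 = 52
Since D > 0: two distinct irrational roots


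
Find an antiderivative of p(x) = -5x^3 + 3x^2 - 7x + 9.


Reverse power rule on each term:
  ∫ -5x^3 dx = -(5/4)x^4
  ∫ 3x^2 dx = x^3
  ∫ -7x dx = -(7/2)x^2
  ∫ 9 dx = 9x
F(x) = -(5/4)x^4 + x^3 - (7/2)x^2 + 9x + C


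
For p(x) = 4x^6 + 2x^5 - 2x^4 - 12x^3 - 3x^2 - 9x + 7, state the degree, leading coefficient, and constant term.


Highest power of x is 6, with coefficient 4. Constant term is 7.
Degree = 6, leading coefficient = 4, constant term = 7


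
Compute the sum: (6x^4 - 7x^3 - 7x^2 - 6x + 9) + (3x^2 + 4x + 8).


Align terms by degree and add:
  6x^4 - 7x^3 - 7x^2 - 6x + 9
+ 3x^2 + 4x + 8
= 6x^4 - 7x^3 - 4x^2 - 2x + 17


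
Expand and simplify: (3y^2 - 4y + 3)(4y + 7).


Distribute each term of the first polynomial:
  (3y^2)(4y + 7) = 12y^3 + 21y^2
  (-4y)(4y + 7) = -16y^2 - 28y
  (3)(4y + 7) = 12y + 21
Sum: 12y^3 + 5y^2 - 16y + 21


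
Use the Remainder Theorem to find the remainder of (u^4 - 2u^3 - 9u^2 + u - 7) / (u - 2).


By the Remainder Theorem, the remainder equals p(2):
  1*(2)^4 = 16
  -2*(2)^3 = -16
  -9*(2)^2 = -36
  1*(2)^1 = 2
  constant: -7
Sum: 16 - 16 - 36 + 2 - 7 = -41


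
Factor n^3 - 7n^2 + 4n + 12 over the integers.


Try integer roots (divisors of 12). n=-1: p(-1)=0.
Divide out (n + 1): quotient is n^2 - 8n + 12.
Factor the quadratic: (n - 2)(n - 6)
Result: (n + 1)(n - 2)(n - 6)


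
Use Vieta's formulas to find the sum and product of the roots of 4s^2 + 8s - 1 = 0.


For as^2+bs+c=0: sum = -b/a, product = c/a.
a=4, b=8, c=-1
Sum = -(8)/4 = -2
Product = (-1)/4 = -1/4


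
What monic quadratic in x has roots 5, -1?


p(x) = (x - 5)(x + 1)
Expand: x^2 - 4x - 5
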